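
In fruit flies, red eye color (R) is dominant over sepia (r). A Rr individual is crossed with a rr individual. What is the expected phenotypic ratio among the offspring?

Punnett square for Rr × rr:
Offspring genotypes: 2 Rr, 2 rr
red: 2, sepia: 2
Ratio: 1:1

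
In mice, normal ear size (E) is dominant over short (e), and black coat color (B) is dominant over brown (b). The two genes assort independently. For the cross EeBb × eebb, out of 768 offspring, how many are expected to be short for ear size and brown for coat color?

Dihybrid cross EeBb × eebb — consider each gene separately:
ear size: Ee × ee → 2 Ee, 2 ee → 2 E_ : 2 ee (out of 4)
coat color: Bb × bb → 2 Bb, 2 bb → 2 B_ : 2 bb (out of 4)
Looking for: short (ee) and brown (bb)
P(short) = 2/4, P(brown) = 2/4
P(both) = 2/4 × 2/4 = 4/16 = 1/4
Expected count = 1/4 × 768 = 192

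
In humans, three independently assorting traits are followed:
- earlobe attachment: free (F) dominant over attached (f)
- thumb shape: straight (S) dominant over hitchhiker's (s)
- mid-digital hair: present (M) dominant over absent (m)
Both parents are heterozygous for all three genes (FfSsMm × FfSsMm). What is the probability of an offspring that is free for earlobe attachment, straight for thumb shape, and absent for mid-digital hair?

Trihybrid cross: FfSsMm × FfSsMm
Each trait segregates independently with a 3:1 phenotypic ratio, so each gene contributes 3/4 (dominant) or 1/4 (recessive).
Target: free (earlobe attachment), straight (thumb shape), absent (mid-digital hair)
Probability = product of independent per-trait probabilities
= 3/4 × 3/4 × 1/4 = 9/64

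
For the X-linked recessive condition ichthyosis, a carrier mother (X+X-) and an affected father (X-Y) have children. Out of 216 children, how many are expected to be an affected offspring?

Cross: X+X- × X-Y
Offspring: 1 X+X-, 1 X+Y, 1 X-X-, 1 X-Y
Probability of an affected offspring: 2/4 = 1/2
Expected count = 1/2 × 216 = 108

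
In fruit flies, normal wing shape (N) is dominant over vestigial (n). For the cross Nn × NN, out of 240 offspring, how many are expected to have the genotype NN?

Punnett square for Nn × NN:
Offspring genotypes: 2 NN, 2 Nn
Total offspring: 4
Count with target: 2
Probability: 2/4 = 1/2
Expected count = 1/2 × 240 = 120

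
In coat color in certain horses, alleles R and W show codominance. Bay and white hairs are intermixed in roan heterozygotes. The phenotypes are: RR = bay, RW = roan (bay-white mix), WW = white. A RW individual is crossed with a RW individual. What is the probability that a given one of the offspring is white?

Punnett square for RW × RW:
Offspring genotypes: 1 RR, 2 RW, 1 WW
Phenotype counts: 1 bay, 2 roan (bay-white mix), 1 white
white: 1 out of 4
Probability: 1/4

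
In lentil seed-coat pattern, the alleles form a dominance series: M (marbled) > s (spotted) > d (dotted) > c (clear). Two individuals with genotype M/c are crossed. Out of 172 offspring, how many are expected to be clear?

Cross: M/c × M/c
Allele dominance: M > s > d > c
Offspring genotypes: 1 M/M, 2 M/c, 1 c/c
Phenotype counts: 3 marbled, 1 clear
clear: 1 out of 4 → fraction 1/4
Expected count = 1/4 × 172 = 43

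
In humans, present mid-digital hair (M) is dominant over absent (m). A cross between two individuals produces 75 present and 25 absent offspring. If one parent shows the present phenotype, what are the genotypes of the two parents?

Observed offspring: 75 present, 25 absent
The observed ratio simplifies to 3:1. Absent (mm) offspring appear, so each parent must contribute one m allele. The parent stated to show present carries M, so it is Mm. The other parent is then either Mm or mm: Mm × mm would give a 1:1 split, whereas Mm × Mm gives 3:1 — matching the data. So both parents are heterozygous (Mm × Mm).
Parent genotypes: Mm × Mm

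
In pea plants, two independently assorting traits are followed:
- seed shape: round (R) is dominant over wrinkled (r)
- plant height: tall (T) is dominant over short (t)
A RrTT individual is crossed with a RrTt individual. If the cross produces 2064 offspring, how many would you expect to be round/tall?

Dihybrid cross RrTT × RrTt — consider each gene separately:
seed shape: Rr × Rr → 1 RR, 2 Rr, 1 rr → 3 R_ : 1 rr (out of 4)
plant height: TT × Tt → 2 TT, 2 Tt → 4 T_ (out of 4)
Combine (counts out of 4 × 4 = 16): round/tall (R_T_) = 3×4 = 12; wrinkled/tall (rrT_) = 1×4 = 4
Phenotype counts (out of 16): 12 round/tall, 4 wrinkled/tall
round/tall: 12 out of 16 → fraction 3/4
Expected count = 3/4 × 2064 = 1548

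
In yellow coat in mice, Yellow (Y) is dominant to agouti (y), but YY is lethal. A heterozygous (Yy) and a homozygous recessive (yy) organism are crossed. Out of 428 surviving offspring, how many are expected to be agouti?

Cross: Yy × yy
Punnett square offspring (before lethality): 2 Yy, 2 yy
No YY offspring are produced in this cross.
agouti: 2 out of 4 → fraction 1/2
Expected count = 1/2 × 428 = 214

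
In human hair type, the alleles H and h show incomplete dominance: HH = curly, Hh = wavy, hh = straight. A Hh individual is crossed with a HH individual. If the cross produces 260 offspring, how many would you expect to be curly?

Punnett square for Hh × HH:
Offspring genotypes: 2 HH, 2 Hh
Phenotype counts: 2 curly, 2 wavy
curly: 2 out of 4 → fraction 1/2
Expected count = 1/2 × 260 = 130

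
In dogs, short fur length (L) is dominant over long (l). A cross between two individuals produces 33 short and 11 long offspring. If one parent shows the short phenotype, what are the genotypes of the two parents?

Observed offspring: 33 short, 11 long
The observed ratio simplifies to 3:1. Long (ll) offspring appear, so each parent must contribute one l allele. The parent stated to show short carries L, so it is Ll. The other parent is then either Ll or ll: Ll × ll would give a 1:1 split, whereas Ll × Ll gives 3:1 — matching the data. So both parents are heterozygous (Ll × Ll).
Parent genotypes: Ll × Ll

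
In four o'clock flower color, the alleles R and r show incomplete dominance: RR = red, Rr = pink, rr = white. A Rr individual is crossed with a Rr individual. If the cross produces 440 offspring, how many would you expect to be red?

Punnett square for Rr × Rr:
Offspring genotypes: 1 RR, 2 Rr, 1 rr
Phenotype counts: 1 red, 2 pink, 1 white
red: 1 out of 4 → fraction 1/4
Expected count = 1/4 × 440 = 110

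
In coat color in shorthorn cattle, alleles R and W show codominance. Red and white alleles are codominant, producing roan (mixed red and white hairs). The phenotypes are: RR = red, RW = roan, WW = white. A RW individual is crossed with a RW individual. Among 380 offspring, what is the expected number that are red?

Punnett square for RW × RW:
Offspring genotypes: 1 RR, 2 RW, 1 WW
Phenotype counts: 1 red, 2 roan, 1 white
red: 1 out of 4 → fraction 1/4
Expected count = 1/4 × 380 = 95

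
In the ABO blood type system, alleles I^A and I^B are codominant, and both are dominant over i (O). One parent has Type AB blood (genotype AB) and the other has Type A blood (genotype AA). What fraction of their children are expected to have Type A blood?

Cross: AB × AA
Possible offspring genotypes: 2 AA, 2 AB
Blood type counts: 2 Type A, 2 Type AB
Probability of Type A: 2/4 = 1/2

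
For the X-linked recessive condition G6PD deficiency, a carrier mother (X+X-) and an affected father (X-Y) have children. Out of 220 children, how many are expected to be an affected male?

Cross: X+X- × X-Y
Offspring: 1 X+X-, 1 X+Y, 1 X-X-, 1 X-Y
Probability of an affected male: 1/4
Expected count = 1/4 × 220 = 55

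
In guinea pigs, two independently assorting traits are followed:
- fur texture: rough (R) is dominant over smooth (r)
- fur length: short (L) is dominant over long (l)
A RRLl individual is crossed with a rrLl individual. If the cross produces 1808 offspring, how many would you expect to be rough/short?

Dihybrid cross RRLl × rrLl — consider each gene separately:
fur texture: RR × rr → 4 Rr → 4 R_ (out of 4)
fur length: Ll × Ll → 1 LL, 2 Ll, 1 ll → 3 L_ : 1 ll (out of 4)
Combine (counts out of 4 × 4 = 16): rough/short (R_L_) = 4×3 = 12; rough/long (R_ll) = 4×1 = 4
Phenotype counts (out of 16): 12 rough/short, 4 rough/long
rough/short: 12 out of 16 → fraction 3/4
Expected count = 3/4 × 1808 = 1356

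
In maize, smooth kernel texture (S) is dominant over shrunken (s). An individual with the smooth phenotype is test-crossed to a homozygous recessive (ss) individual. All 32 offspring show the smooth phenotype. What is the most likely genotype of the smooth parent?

Test cross: ? × ss
All offspring are smooth.
If the unknown parent were heterozygous (Ss), about half of 32 offspring would be shrunken; none are. The unknown parent is most likely homozygous dominant (SS).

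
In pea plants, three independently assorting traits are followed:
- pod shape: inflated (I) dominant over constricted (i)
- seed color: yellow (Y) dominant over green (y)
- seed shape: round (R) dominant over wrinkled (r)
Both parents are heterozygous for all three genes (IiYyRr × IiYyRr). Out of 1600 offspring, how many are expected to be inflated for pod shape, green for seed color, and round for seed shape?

Trihybrid cross: IiYyRr × IiYyRr
Each trait segregates independently with a 3:1 phenotypic ratio, so each gene contributes 3/4 (dominant) or 1/4 (recessive).
Target: inflated (pod shape), green (seed color), round (seed shape)
Probability = product of independent per-trait probabilities
= 3/4 × 1/4 × 3/4 = 9/64
Expected count = 9/64 × 1600 = 225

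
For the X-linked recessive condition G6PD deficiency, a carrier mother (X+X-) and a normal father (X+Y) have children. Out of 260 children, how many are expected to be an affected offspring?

Cross: X+X- × X+Y
Offspring: 1 X+X+, 1 X+Y, 1 X+X-, 1 X-Y
Probability of an affected offspring: 1/4
Expected count = 1/4 × 260 = 65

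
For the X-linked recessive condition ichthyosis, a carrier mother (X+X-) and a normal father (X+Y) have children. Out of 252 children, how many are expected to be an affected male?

Cross: X+X- × X+Y
Offspring: 1 X+X+, 1 X+Y, 1 X+X-, 1 X-Y
Probability of an affected male: 1/4
Expected count = 1/4 × 252 = 63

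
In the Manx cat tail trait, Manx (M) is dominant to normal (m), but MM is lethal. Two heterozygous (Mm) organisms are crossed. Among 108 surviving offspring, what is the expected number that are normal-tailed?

Cross: Mm × Mm
Punnett square offspring (before lethality): 1 MM, 2 Mm, 1 mm
The MM genotype is lethal (embryos die); surviving offspring: 2 Mm, 1 mm
normal-tailed: 1 out of 3 → fraction 1/3
Expected count = 1/3 × 108 = 36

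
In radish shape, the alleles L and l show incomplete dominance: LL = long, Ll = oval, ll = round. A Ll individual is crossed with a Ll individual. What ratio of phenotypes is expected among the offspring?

Punnett square for Ll × Ll:
Offspring genotypes: 1 LL, 2 Ll, 1 ll
Phenotype counts: 1 long, 2 oval, 1 round
Ratio: 1 long : 2 oval : 1 round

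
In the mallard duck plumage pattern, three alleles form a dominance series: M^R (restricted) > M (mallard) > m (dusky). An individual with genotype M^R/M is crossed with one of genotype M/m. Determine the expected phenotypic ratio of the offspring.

Cross: M^R/M × M/m
Allele dominance: M^R > M > m
Offspring genotypes: 1 M^R/M, 1 M^R/m, 1 M/M, 1 M/m
Phenotype counts: 2 restricted, 2 mallard
Ratio: 1 restricted : 1 mallard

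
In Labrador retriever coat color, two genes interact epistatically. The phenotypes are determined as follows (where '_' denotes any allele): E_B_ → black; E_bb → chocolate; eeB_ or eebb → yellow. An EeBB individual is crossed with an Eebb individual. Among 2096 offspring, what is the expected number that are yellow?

Cross: EeBB × Eebb — consider each gene separately:
E gene: Ee × Ee → 1 EE, 2 Ee, 1 ee → 3 E_ : 1 ee (out of 4)
B gene: BB × bb → 4 Bb → 4 B_ (out of 4)
Genotype classes (out of 4 × 4 = 16): E_B_ = 3×4 = 12; eeB_ = 1×4 = 4
Apply the phenotype rules: E_B_ (12) → black; eeB_ (4) → yellow
Phenotype counts (out of 16): 12 black, 4 yellow
yellow: 4 out of 16 → fraction 1/4
Expected count = 1/4 × 2096 = 524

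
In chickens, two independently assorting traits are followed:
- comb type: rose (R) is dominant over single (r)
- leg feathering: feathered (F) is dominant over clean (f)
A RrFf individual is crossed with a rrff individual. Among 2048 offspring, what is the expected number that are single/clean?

Dihybrid cross RrFf × rrff — consider each gene separately:
comb type: Rr × rr → 2 Rr, 2 rr → 2 R_ : 2 rr (out of 4)
leg feathering: Ff × ff → 2 Ff, 2 ff → 2 F_ : 2 ff (out of 4)
Combine (counts out of 4 × 4 = 16): rose/feathered (R_F_) = 2×2 = 4; rose/clean (R_ff) = 2×2 = 4; single/feathered (rrF_) = 2×2 = 4; single/clean (rrff) = 2×2 = 4
Phenotype counts (out of 16): 4 rose/feathered, 4 rose/clean, 4 single/feathered, 4 single/clean
single/clean: 4 out of 16 → fraction 1/4
Expected count = 1/4 × 2048 = 512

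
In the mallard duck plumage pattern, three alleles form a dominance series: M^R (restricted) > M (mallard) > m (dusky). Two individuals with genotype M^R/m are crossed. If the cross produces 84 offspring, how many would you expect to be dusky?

Cross: M^R/m × M^R/m
Allele dominance: M^R > M > m
Offspring genotypes: 1 M^R/M^R, 2 M^R/m, 1 m/m
Phenotype counts: 3 restricted, 1 dusky
dusky: 1 out of 4 → fraction 1/4
Expected count = 1/4 × 84 = 21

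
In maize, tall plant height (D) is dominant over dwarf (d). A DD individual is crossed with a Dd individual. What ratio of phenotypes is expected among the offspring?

Punnett square for DD × Dd:
Offspring genotypes: 2 DD, 2 Dd
tall: 4, dwarf: 0
Ratio: all tall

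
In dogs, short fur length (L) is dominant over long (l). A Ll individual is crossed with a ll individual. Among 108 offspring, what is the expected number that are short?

Punnett square for Ll × ll:
Offspring genotypes: 2 Ll, 2 ll
short: 2, long: 2
short: 2 out of 4 → fraction 1/2
Expected count = 1/2 × 108 = 54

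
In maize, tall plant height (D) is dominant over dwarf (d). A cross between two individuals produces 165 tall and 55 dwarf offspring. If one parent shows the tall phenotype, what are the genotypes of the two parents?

Observed offspring: 165 tall, 55 dwarf
The observed ratio simplifies to 3:1. Dwarf (dd) offspring appear, so each parent must contribute one d allele. The parent stated to show tall carries D, so it is Dd. The other parent is then either Dd or dd: Dd × dd would give a 1:1 split, whereas Dd × Dd gives 3:1 — matching the data. So both parents are heterozygous (Dd × Dd).
Parent genotypes: Dd × Dd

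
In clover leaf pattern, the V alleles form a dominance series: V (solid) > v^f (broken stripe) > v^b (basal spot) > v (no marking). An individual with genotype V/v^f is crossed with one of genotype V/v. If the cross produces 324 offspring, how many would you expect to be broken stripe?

Cross: V/v^f × V/v
Allele dominance: V > v^f > v^b > v
Offspring genotypes: 1 V/V, 1 V/v, 1 V/v^f, 1 v^f/v
Phenotype counts: 3 solid, 1 broken stripe
broken stripe: 1 out of 4 → fraction 1/4
Expected count = 1/4 × 324 = 81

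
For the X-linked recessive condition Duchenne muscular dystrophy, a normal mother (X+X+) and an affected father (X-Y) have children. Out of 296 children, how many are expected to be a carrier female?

Cross: X+X+ × X-Y
Offspring: 2 X+X-, 2 X+Y
Probability of a carrier female: 2/4 = 1/2
Expected count = 1/2 × 296 = 148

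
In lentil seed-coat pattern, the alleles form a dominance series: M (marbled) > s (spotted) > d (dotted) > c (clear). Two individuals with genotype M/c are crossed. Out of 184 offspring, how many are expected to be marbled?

Cross: M/c × M/c
Allele dominance: M > s > d > c
Offspring genotypes: 1 M/M, 2 M/c, 1 c/c
Phenotype counts: 3 marbled, 1 clear
marbled: 3 out of 4 → fraction 3/4
Expected count = 3/4 × 184 = 138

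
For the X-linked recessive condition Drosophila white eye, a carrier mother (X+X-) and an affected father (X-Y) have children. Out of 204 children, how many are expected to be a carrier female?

Cross: X+X- × X-Y
Offspring: 1 X+X-, 1 X+Y, 1 X-X-, 1 X-Y
Probability of a carrier female: 1/4
Expected count = 1/4 × 204 = 51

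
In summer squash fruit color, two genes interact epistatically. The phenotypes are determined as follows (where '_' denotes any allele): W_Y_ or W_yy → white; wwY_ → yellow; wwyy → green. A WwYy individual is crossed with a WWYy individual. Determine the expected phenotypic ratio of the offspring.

Cross: WwYy × WWYy — consider each gene separately:
W gene: Ww × WW → 2 WW, 2 Ww → 4 W_ (out of 4)
Y gene: Yy × Yy → 1 YY, 2 Yy, 1 yy → 3 Y_ : 1 yy (out of 4)
Genotype classes (out of 4 × 4 = 16): W_Y_ = 4×3 = 12; W_yy = 4×1 = 4
Apply the phenotype rules: W_Y_ (12) + W_yy (4) → white
Phenotype counts (out of 16): 16 white
Ratio: all white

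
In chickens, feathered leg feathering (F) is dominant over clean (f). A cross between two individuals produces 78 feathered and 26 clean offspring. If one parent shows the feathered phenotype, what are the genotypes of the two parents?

Observed offspring: 78 feathered, 26 clean
The observed ratio simplifies to 3:1. Clean (ff) offspring appear, so each parent must contribute one f allele. The parent stated to show feathered carries F, so it is Ff. The other parent is then either Ff or ff: Ff × ff would give a 1:1 split, whereas Ff × Ff gives 3:1 — matching the data. So both parents are heterozygous (Ff × Ff).
Parent genotypes: Ff × Ff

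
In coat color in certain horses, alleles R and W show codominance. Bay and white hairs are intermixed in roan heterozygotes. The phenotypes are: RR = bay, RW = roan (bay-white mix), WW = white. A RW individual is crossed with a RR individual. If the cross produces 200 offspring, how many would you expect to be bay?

Punnett square for RW × RR:
Offspring genotypes: 2 RR, 2 RW
Phenotype counts: 2 bay, 2 roan (bay-white mix)
bay: 2 out of 4 → fraction 1/2
Expected count = 1/2 × 200 = 100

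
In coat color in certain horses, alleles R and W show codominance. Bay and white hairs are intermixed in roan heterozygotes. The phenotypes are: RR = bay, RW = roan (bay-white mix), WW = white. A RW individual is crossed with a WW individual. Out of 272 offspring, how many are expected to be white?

Punnett square for RW × WW:
Offspring genotypes: 2 RW, 2 WW
Phenotype counts: 2 roan (bay-white mix), 2 white
white: 2 out of 4 → fraction 1/2
Expected count = 1/2 × 272 = 136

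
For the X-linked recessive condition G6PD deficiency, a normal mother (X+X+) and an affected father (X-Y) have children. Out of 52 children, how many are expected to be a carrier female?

Cross: X+X+ × X-Y
Offspring: 2 X+X-, 2 X+Y
Probability of a carrier female: 2/4 = 1/2
Expected count = 1/2 × 52 = 26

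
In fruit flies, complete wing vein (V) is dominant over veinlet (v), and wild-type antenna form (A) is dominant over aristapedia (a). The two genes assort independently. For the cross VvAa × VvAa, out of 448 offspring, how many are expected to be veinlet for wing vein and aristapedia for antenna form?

Dihybrid cross VvAa × VvAa — consider each gene separately:
wing vein: Vv × Vv → 1 VV, 2 Vv, 1 vv → 3 V_ : 1 vv (out of 4)
antenna form: Aa × Aa → 1 AA, 2 Aa, 1 aa → 3 A_ : 1 aa (out of 4)
Looking for: veinlet (vv) and aristapedia (aa)
P(veinlet) = 1/4, P(aristapedia) = 1/4
P(both) = 1/4 × 1/4 = 1/16
Expected count = 1/16 × 448 = 28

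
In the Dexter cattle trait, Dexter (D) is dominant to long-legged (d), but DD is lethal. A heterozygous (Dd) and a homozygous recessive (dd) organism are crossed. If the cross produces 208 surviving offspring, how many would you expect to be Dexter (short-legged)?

Cross: Dd × dd
Punnett square offspring (before lethality): 2 Dd, 2 dd
No DD offspring are produced in this cross.
Dexter (short-legged): 2 out of 4 → fraction 1/2
Expected count = 1/2 × 208 = 104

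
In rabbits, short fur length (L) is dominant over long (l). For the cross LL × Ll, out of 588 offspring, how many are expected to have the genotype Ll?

Punnett square for LL × Ll:
Offspring genotypes: 2 LL, 2 Ll
Total offspring: 4
Count with target: 2
Probability: 2/4 = 1/2
Expected count = 1/2 × 588 = 294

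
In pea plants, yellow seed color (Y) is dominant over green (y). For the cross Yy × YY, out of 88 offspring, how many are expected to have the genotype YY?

Punnett square for Yy × YY:
Offspring genotypes: 2 YY, 2 Yy
Total offspring: 4
Count with target: 2
Probability: 2/4 = 1/2
Expected count = 1/2 × 88 = 44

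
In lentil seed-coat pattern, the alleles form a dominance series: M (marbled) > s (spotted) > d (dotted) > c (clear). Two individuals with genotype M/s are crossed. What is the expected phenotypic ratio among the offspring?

Cross: M/s × M/s
Allele dominance: M > s > d > c
Offspring genotypes: 1 M/M, 2 M/s, 1 s/s
Phenotype counts: 3 marbled, 1 spotted
Ratio: 3 marbled : 1 spotted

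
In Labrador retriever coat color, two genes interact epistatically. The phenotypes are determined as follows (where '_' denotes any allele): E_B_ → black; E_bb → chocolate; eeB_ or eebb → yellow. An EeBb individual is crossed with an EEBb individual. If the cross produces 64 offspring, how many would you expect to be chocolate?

Cross: EeBb × EEBb — consider each gene separately:
E gene: Ee × EE → 2 EE, 2 Ee → 4 E_ (out of 4)
B gene: Bb × Bb → 1 BB, 2 Bb, 1 bb → 3 B_ : 1 bb (out of 4)
Genotype classes (out of 4 × 4 = 16): E_B_ = 4×3 = 12; E_bb = 4×1 = 4
Apply the phenotype rules: E_B_ (12) → black; E_bb (4) → chocolate
Phenotype counts (out of 16): 12 black, 4 chocolate
chocolate: 4 out of 16 → fraction 1/4
Expected count = 1/4 × 64 = 16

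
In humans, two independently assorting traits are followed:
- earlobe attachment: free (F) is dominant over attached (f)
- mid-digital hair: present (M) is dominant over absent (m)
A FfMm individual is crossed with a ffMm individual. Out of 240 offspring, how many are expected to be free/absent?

Dihybrid cross FfMm × ffMm — consider each gene separately:
earlobe attachment: Ff × ff → 2 Ff, 2 ff → 2 F_ : 2 ff (out of 4)
mid-digital hair: Mm × Mm → 1 MM, 2 Mm, 1 mm → 3 M_ : 1 mm (out of 4)
Combine (counts out of 4 × 4 = 16): free/present (F_M_) = 2×3 = 6; free/absent (F_mm) = 2×1 = 2; attached/present (ffM_) = 2×3 = 6; attached/absent (ffmm) = 2×1 = 2
Phenotype counts (out of 16): 6 free/present, 2 free/absent, 6 attached/present, 2 attached/absent
free/absent: 2 out of 16 → fraction 1/8
Expected count = 1/8 × 240 = 30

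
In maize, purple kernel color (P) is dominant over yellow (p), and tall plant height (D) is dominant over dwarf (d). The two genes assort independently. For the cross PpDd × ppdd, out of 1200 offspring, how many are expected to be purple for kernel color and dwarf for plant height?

Dihybrid cross PpDd × ppdd — consider each gene separately:
kernel color: Pp × pp → 2 Pp, 2 pp → 2 P_ : 2 pp (out of 4)
plant height: Dd × dd → 2 Dd, 2 dd → 2 D_ : 2 dd (out of 4)
Looking for: purple (P_) and dwarf (dd)
P(purple) = 2/4, P(dwarf) = 2/4
P(both) = 2/4 × 2/4 = 4/16 = 1/4
Expected count = 1/4 × 1200 = 300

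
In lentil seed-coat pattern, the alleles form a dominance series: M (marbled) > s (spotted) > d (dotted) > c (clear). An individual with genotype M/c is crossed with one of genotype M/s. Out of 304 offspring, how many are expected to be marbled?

Cross: M/c × M/s
Allele dominance: M > s > d > c
Offspring genotypes: 1 M/M, 1 M/s, 1 M/c, 1 s/c
Phenotype counts: 3 marbled, 1 spotted
marbled: 3 out of 4 → fraction 3/4
Expected count = 3/4 × 304 = 228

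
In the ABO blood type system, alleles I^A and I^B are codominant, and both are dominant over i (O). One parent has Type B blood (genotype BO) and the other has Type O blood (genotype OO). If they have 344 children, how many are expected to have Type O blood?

Cross: BO × OO
Possible offspring genotypes: 2 BO, 2 OO
Blood type counts: 2 Type B, 2 Type O
Probability of Type O: 2/4 = 1/2
Expected count = 1/2 × 344 = 172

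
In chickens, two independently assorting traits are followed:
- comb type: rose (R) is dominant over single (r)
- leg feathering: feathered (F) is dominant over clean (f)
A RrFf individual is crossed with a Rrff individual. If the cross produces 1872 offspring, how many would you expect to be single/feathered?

Dihybrid cross RrFf × Rrff — consider each gene separately:
comb type: Rr × Rr → 1 RR, 2 Rr, 1 rr → 3 R_ : 1 rr (out of 4)
leg feathering: Ff × ff → 2 Ff, 2 ff → 2 F_ : 2 ff (out of 4)
Combine (counts out of 4 × 4 = 16): rose/feathered (R_F_) = 3×2 = 6; rose/clean (R_ff) = 3×2 = 6; single/feathered (rrF_) = 1×2 = 2; single/clean (rrff) = 1×2 = 2
Phenotype counts (out of 16): 6 rose/feathered, 6 rose/clean, 2 single/feathered, 2 single/clean
single/feathered: 2 out of 16 → fraction 1/8
Expected count = 1/8 × 1872 = 234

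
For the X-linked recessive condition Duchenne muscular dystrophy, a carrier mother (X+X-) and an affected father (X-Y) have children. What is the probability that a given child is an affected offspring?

Cross: X+X- × X-Y
Offspring: 1 X+X-, 1 X+Y, 1 X-X-, 1 X-Y
Probability of an affected offspring: 2/4 = 1/2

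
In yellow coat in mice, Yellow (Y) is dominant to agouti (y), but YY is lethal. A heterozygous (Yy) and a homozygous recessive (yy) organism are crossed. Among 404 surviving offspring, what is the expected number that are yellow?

Cross: Yy × yy
Punnett square offspring (before lethality): 2 Yy, 2 yy
No YY offspring are produced in this cross.
yellow: 2 out of 4 → fraction 1/2
Expected count = 1/2 × 404 = 202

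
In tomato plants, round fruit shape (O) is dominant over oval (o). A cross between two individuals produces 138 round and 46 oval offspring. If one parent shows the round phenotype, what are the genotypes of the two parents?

Observed offspring: 138 round, 46 oval
The observed ratio simplifies to 3:1. Oval (oo) offspring appear, so each parent must contribute one o allele. The parent stated to show round carries O, so it is Oo. The other parent is then either Oo or oo: Oo × oo would give a 1:1 split, whereas Oo × Oo gives 3:1 — matching the data. So both parents are heterozygous (Oo × Oo).
Parent genotypes: Oo × Oo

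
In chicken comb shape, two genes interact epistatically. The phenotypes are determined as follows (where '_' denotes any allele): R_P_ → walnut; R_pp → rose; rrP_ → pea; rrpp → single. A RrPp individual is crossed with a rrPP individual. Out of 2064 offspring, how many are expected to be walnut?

Cross: RrPp × rrPP — consider each gene separately:
R gene: Rr × rr → 2 Rr, 2 rr → 2 R_ : 2 rr (out of 4)
P gene: Pp × PP → 2 PP, 2 Pp → 4 P_ (out of 4)
Genotype classes (out of 4 × 4 = 16): R_P_ = 2×4 = 8; rrP_ = 2×4 = 8
Apply the phenotype rules: R_P_ (8) → walnut; rrP_ (8) → pea
Phenotype counts (out of 16): 8 walnut, 8 pea
walnut: 8 out of 16 → fraction 1/2
Expected count = 1/2 × 2064 = 1032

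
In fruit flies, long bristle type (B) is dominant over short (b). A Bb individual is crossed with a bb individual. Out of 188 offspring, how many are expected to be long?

Punnett square for Bb × bb:
Offspring genotypes: 2 Bb, 2 bb
long: 2, short: 2
long: 2 out of 4 → fraction 1/2
Expected count = 1/2 × 188 = 94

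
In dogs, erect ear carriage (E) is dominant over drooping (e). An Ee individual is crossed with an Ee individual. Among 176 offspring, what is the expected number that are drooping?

Punnett square for Ee × Ee:
Offspring genotypes: 1 EE, 2 Ee, 1 ee
erect: 3, drooping: 1
drooping: 1 out of 4 → fraction 1/4
Expected count = 1/4 × 176 = 44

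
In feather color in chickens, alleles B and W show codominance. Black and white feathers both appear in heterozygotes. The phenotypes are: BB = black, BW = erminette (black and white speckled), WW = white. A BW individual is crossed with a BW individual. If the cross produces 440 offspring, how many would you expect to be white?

Punnett square for BW × BW:
Offspring genotypes: 1 BB, 2 BW, 1 WW
Phenotype counts: 1 black, 2 erminette (black and white speckled), 1 white
white: 1 out of 4 → fraction 1/4
Expected count = 1/4 × 440 = 110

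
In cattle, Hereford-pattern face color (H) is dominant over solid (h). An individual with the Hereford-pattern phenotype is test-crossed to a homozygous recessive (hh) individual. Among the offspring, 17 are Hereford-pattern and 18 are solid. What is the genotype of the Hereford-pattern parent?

Test cross: ? × hh
Offspring: 17 Hereford-pattern, 18 solid — approximately 1:1.
A 1:1 ratio in a test cross indicates the unknown parent is heterozygous (Hh).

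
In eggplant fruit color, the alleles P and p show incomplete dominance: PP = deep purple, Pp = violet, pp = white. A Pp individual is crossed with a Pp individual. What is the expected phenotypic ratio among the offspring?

Punnett square for Pp × Pp:
Offspring genotypes: 1 PP, 2 Pp, 1 pp
Phenotype counts: 1 deep purple, 2 violet, 1 white
Ratio: 1 deep purple : 2 violet : 1 white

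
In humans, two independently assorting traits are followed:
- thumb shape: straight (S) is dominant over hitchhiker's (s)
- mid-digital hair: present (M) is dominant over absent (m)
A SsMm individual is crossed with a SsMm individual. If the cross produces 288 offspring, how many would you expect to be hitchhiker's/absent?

Dihybrid cross SsMm × SsMm — consider each gene separately:
thumb shape: Ss × Ss → 1 SS, 2 Ss, 1 ss → 3 S_ : 1 ss (out of 4)
mid-digital hair: Mm × Mm → 1 MM, 2 Mm, 1 mm → 3 M_ : 1 mm (out of 4)
Combine (counts out of 4 × 4 = 16): straight/present (S_M_) = 3×3 = 9; straight/absent (S_mm) = 3×1 = 3; hitchhiker's/present (ssM_) = 1×3 = 3; hitchhiker's/absent (ssmm) = 1×1 = 1
Phenotype counts (out of 16): 9 straight/present, 3 straight/absent, 3 hitchhiker's/present, 1 hitchhiker's/absent
hitchhiker's/absent: 1 out of 16 → fraction 1/16
Expected count = 1/16 × 288 = 18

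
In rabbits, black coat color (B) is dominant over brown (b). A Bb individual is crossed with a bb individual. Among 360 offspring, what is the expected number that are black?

Punnett square for Bb × bb:
Offspring genotypes: 2 Bb, 2 bb
black: 2, brown: 2
black: 2 out of 4 → fraction 1/2
Expected count = 1/2 × 360 = 180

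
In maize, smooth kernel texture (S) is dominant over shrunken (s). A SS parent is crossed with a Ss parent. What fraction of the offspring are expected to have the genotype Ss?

Punnett square for SS × Ss:
Offspring genotypes: 2 SS, 2 Ss
Total offspring: 4
Count with target: 2
Probability: 2/4 = 1/2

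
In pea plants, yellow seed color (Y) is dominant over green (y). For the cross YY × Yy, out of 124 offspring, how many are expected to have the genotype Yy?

Punnett square for YY × Yy:
Offspring genotypes: 2 YY, 2 Yy
Total offspring: 4
Count with target: 2
Probability: 2/4 = 1/2
Expected count = 1/2 × 124 = 62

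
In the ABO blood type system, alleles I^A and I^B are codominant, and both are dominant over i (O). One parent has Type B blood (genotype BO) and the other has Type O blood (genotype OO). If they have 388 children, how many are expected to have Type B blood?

Cross: BO × OO
Possible offspring genotypes: 2 BO, 2 OO
Blood type counts: 2 Type B, 2 Type O
Probability of Type B: 2/4 = 1/2
Expected count = 1/2 × 388 = 194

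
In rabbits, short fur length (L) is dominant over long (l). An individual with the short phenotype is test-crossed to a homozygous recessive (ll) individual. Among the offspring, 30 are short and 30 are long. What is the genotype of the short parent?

Test cross: ? × ll
Offspring: 30 short, 30 long — approximately 1:1.
A 1:1 ratio in a test cross indicates the unknown parent is heterozygous (Ll).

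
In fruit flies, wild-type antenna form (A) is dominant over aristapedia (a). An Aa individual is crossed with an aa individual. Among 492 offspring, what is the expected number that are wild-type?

Punnett square for Aa × aa:
Offspring genotypes: 2 Aa, 2 aa
wild-type: 2, aristapedia: 2
wild-type: 2 out of 4 → fraction 1/2
Expected count = 1/2 × 492 = 246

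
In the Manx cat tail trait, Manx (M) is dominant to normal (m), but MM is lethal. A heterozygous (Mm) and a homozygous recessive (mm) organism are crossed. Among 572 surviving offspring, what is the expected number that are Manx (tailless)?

Cross: Mm × mm
Punnett square offspring (before lethality): 2 Mm, 2 mm
No MM offspring are produced in this cross.
Manx (tailless): 2 out of 4 → fraction 1/2
Expected count = 1/2 × 572 = 286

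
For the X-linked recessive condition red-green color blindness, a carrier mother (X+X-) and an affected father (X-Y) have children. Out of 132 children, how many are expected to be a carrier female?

Cross: X+X- × X-Y
Offspring: 1 X+X-, 1 X+Y, 1 X-X-, 1 X-Y
Probability of a carrier female: 1/4
Expected count = 1/4 × 132 = 33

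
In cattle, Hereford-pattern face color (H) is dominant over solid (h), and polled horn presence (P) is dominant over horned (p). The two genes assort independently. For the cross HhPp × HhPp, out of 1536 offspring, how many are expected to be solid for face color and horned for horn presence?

Dihybrid cross HhPp × HhPp — consider each gene separately:
face color: Hh × Hh → 1 HH, 2 Hh, 1 hh → 3 H_ : 1 hh (out of 4)
horn presence: Pp × Pp → 1 PP, 2 Pp, 1 pp → 3 P_ : 1 pp (out of 4)
Looking for: solid (hh) and horned (pp)
P(solid) = 1/4, P(horned) = 1/4
P(both) = 1/4 × 1/4 = 1/16
Expected count = 1/16 × 1536 = 96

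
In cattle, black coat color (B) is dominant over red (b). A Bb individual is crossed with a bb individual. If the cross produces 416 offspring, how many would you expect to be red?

Punnett square for Bb × bb:
Offspring genotypes: 2 Bb, 2 bb
black: 2, red: 2
red: 2 out of 4 → fraction 1/2
Expected count = 1/2 × 416 = 208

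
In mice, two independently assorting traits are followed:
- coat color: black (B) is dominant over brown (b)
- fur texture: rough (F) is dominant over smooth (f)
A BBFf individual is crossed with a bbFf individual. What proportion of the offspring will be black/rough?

Dihybrid cross BBFf × bbFf — consider each gene separately:
coat color: BB × bb → 4 Bb → 4 B_ (out of 4)
fur texture: Ff × Ff → 1 FF, 2 Ff, 1 ff → 3 F_ : 1 ff (out of 4)
Combine (counts out of 4 × 4 = 16): black/rough (B_F_) = 4×3 = 12; black/smooth (B_ff) = 4×1 = 4
Phenotype counts (out of 16): 12 black/rough, 4 black/smooth
black/rough: 12 out of 16
Probability: 12/16 = 3/4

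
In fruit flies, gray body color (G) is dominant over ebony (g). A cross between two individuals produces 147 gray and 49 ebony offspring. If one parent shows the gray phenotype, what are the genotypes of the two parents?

Observed offspring: 147 gray, 49 ebony
The observed ratio simplifies to 3:1. Ebony (gg) offspring appear, so each parent must contribute one g allele. The parent stated to show gray carries G, so it is Gg. The other parent is then either Gg or gg: Gg × gg would give a 1:1 split, whereas Gg × Gg gives 3:1 — matching the data. So both parents are heterozygous (Gg × Gg).
Parent genotypes: Gg × Gg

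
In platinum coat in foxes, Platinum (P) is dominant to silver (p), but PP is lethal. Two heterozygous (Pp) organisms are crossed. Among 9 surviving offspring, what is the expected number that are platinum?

Cross: Pp × Pp
Punnett square offspring (before lethality): 1 PP, 2 Pp, 1 pp
The PP genotype is lethal (embryos die); surviving offspring: 2 Pp, 1 pp
platinum: 2 out of 3 → fraction 2/3
Expected count = 2/3 × 9 = 6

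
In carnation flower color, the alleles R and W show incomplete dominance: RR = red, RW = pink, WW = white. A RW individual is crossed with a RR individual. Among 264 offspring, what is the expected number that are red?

Punnett square for RW × RR:
Offspring genotypes: 2 RR, 2 RW
Phenotype counts: 2 red, 2 pink
red: 2 out of 4 → fraction 1/2
Expected count = 1/2 × 264 = 132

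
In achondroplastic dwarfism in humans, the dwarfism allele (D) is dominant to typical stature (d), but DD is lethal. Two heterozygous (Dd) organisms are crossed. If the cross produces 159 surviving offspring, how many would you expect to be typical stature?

Cross: Dd × Dd
Punnett square offspring (before lethality): 1 DD, 2 Dd, 1 dd
The DD genotype is lethal (embryos die); surviving offspring: 2 Dd, 1 dd
typical stature: 1 out of 3 → fraction 1/3
Expected count = 1/3 × 159 = 53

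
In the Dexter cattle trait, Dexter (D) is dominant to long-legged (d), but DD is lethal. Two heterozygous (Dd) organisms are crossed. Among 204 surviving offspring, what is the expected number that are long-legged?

Cross: Dd × Dd
Punnett square offspring (before lethality): 1 DD, 2 Dd, 1 dd
The DD genotype is lethal (embryos die); surviving offspring: 2 Dd, 1 dd
long-legged: 1 out of 3 → fraction 1/3
Expected count = 1/3 × 204 = 68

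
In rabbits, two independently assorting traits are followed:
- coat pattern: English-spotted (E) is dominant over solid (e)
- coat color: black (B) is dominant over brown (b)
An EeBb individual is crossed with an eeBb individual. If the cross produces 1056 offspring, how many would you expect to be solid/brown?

Dihybrid cross EeBb × eeBb — consider each gene separately:
coat pattern: Ee × ee → 2 Ee, 2 ee → 2 E_ : 2 ee (out of 4)
coat color: Bb × Bb → 1 BB, 2 Bb, 1 bb → 3 B_ : 1 bb (out of 4)
Combine (counts out of 4 × 4 = 16): English-spotted/black (E_B_) = 2×3 = 6; English-spotted/brown (E_bb) = 2×1 = 2; solid/black (eeB_) = 2×3 = 6; solid/brown (eebb) = 2×1 = 2
Phenotype counts (out of 16): 6 English-spotted/black, 2 English-spotted/brown, 6 solid/black, 2 solid/brown
solid/brown: 2 out of 16 → fraction 1/8
Expected count = 1/8 × 1056 = 132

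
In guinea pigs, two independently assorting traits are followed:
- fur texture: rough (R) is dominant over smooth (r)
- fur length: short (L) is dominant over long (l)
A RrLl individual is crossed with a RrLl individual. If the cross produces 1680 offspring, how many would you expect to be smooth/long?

Dihybrid cross RrLl × RrLl — consider each gene separately:
fur texture: Rr × Rr → 1 RR, 2 Rr, 1 rr → 3 R_ : 1 rr (out of 4)
fur length: Ll × Ll → 1 LL, 2 Ll, 1 ll → 3 L_ : 1 ll (out of 4)
Combine (counts out of 4 × 4 = 16): rough/short (R_L_) = 3×3 = 9; rough/long (R_ll) = 3×1 = 3; smooth/short (rrL_) = 1×3 = 3; smooth/long (rrll) = 1×1 = 1
Phenotype counts (out of 16): 9 rough/short, 3 rough/long, 3 smooth/short, 1 smooth/long
smooth/long: 1 out of 16 → fraction 1/16
Expected count = 1/16 × 1680 = 105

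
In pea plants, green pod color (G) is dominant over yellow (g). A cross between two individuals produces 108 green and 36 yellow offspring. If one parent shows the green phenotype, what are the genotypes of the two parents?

Observed offspring: 108 green, 36 yellow
The observed ratio simplifies to 3:1. Yellow (gg) offspring appear, so each parent must contribute one g allele. The parent stated to show green carries G, so it is Gg. The other parent is then either Gg or gg: Gg × gg would give a 1:1 split, whereas Gg × Gg gives 3:1 — matching the data. So both parents are heterozygous (Gg × Gg).
Parent genotypes: Gg × Gg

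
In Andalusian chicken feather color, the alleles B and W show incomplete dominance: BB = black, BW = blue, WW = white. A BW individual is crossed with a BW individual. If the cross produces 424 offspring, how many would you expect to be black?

Punnett square for BW × BW:
Offspring genotypes: 1 BB, 2 BW, 1 WW
Phenotype counts: 1 black, 2 blue, 1 white
black: 1 out of 4 → fraction 1/4
Expected count = 1/4 × 424 = 106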